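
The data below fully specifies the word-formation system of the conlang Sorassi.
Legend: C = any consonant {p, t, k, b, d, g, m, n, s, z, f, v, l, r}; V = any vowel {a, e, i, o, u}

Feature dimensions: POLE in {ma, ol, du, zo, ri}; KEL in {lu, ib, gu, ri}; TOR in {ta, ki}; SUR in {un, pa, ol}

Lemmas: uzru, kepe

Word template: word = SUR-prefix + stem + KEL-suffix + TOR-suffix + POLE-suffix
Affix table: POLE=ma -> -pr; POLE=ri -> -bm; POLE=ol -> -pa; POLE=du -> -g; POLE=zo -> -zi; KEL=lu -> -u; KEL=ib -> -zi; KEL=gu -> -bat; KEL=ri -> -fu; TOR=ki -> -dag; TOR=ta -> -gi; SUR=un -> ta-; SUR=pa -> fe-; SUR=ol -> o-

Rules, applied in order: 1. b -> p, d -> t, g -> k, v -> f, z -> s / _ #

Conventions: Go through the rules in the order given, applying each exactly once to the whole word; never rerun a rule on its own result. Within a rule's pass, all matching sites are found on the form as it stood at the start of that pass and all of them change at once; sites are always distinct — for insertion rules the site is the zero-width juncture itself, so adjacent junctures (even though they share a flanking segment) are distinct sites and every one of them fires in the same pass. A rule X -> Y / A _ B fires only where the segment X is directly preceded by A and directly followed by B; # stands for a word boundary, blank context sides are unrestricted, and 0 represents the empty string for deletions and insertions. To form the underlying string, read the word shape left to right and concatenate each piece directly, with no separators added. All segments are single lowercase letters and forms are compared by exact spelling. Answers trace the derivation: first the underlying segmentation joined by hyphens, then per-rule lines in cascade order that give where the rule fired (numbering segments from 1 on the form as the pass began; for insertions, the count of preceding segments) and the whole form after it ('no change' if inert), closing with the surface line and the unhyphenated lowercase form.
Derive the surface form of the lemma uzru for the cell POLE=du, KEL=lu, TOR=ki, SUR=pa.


underlying: fe-uzru-u-dag-g
1. b -> p, d -> t, g -> k, v -> f, z -> s / _ #: fires at position(s) 11: feuzruudagk
surface: feuzruudagk


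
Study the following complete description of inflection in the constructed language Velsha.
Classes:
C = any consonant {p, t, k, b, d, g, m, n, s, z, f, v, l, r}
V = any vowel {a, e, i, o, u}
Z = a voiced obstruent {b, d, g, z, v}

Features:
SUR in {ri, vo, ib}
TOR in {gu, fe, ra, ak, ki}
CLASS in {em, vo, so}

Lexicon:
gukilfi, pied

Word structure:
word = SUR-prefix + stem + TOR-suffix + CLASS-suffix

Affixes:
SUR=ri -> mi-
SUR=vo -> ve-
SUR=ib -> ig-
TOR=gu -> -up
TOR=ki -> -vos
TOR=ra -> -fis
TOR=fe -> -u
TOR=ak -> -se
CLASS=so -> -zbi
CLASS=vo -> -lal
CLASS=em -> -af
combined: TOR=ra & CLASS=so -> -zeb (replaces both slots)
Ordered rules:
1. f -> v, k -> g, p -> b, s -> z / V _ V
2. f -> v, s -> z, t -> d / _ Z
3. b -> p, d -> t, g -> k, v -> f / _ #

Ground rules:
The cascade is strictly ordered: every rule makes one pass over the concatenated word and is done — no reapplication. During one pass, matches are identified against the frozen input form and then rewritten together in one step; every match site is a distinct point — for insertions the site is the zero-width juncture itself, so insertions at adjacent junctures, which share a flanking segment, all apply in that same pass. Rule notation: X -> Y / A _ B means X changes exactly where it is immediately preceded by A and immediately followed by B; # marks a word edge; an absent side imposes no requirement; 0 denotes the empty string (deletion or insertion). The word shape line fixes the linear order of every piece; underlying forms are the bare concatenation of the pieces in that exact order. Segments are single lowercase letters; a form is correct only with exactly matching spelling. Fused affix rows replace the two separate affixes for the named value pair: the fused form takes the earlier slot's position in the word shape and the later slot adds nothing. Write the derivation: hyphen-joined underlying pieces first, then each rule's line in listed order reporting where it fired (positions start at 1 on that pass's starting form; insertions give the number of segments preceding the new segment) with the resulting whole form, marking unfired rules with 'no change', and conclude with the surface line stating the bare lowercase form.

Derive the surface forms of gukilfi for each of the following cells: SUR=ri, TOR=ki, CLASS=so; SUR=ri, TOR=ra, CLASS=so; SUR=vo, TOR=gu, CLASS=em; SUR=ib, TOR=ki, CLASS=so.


cell SUR=ri, TOR=ki, CLASS=so:
underlying: mi-gukilfi-vos-zbi
1. f -> v, k -> g, p -> b, s -> z / V _ V: fires at position(s) 5: migugilfivoszbi
2. f -> v, s -> z, t -> d / _ Z: fires at position(s) 12: migugilfivozzbi
3. b -> p, d -> t, g -> k, v -> f / _ #: no change
surface: migugilfivozzbi

cell SUR=ri, TOR=ra, CLASS=so:
underlying: mi-gukilfi-zeb
1. f -> v, k -> g, p -> b, s -> z / V _ V: fires at position(s) 5: migugilfizeb
2. f -> v, s -> z, t -> d / _ Z: no change
3. b -> p, d -> t, g -> k, v -> f / _ #: fires at position(s) 12: migugilfizep
surface: migugilfizep

cell SUR=vo, TOR=gu, CLASS=em:
underlying: ve-gukilfi-up-af
1. f -> v, k -> g, p -> b, s -> z / V _ V: fires at position(s) 5, 11: vegugilfiubaf
2. f -> v, s -> z, t -> d / _ Z: no change
3. b -> p, d -> t, g -> k, v -> f / _ #: no change
surface: vegugilfiubaf

cell SUR=ib, TOR=ki, CLASS=so:
underlying: ig-gukilfi-vos-zbi
1. f -> v, k -> g, p -> b, s -> z / V _ V: fires at position(s) 5: iggugilfivoszbi
2. f -> v, s -> z, t -> d / _ Z: fires at position(s) 12: iggugilfivozzbi
3. b -> p, d -> t, g -> k, v -> f / _ #: no change
surface: iggugilfivozzbi


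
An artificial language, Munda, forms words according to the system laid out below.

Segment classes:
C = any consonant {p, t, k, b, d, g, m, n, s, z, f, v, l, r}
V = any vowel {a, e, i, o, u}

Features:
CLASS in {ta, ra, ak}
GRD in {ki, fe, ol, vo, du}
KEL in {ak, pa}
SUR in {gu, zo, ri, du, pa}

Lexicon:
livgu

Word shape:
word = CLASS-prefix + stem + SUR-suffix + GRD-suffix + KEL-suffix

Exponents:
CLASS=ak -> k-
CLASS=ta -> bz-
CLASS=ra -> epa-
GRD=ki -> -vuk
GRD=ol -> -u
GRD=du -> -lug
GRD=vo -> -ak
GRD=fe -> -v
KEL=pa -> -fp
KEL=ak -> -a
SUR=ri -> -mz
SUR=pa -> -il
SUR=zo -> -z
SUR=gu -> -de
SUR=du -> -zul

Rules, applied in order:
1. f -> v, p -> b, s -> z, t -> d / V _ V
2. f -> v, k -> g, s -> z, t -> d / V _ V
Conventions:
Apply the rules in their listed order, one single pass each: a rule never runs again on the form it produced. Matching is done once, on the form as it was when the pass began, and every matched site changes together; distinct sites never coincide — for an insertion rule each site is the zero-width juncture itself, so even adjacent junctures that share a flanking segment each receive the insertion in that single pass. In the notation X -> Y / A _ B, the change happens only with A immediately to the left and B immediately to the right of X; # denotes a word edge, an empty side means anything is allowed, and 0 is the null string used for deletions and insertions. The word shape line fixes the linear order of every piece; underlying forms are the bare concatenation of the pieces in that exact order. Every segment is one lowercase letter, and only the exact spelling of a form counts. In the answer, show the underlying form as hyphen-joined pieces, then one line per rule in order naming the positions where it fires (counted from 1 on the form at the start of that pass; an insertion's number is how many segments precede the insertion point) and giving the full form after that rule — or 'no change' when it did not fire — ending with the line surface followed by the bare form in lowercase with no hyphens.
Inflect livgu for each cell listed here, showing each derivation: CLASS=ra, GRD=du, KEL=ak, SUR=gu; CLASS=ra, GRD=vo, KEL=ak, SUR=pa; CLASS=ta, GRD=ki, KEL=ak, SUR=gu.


cell CLASS=ra, GRD=du, KEL=ak, SUR=gu:
underlying: epa-livgu-de-lug-a
1. f -> v, p -> b, s -> z, t -> d / V _ V: fires at position(s) 2: ebalivgudeluga
2. f -> v, k -> g, s -> z, t -> d / V _ V: no change
surface: ebalivgudeluga

cell CLASS=ra, GRD=vo, KEL=ak, SUR=pa:
underlying: epa-livgu-il-ak-a
1. f -> v, p -> b, s -> z, t -> d / V _ V: fires at position(s) 2: ebalivguilaka
2. f -> v, k -> g, s -> z, t -> d / V _ V: fires at position(s) 12: ebalivguilaga
surface: ebalivguilaga

cell CLASS=ta, GRD=ki, KEL=ak, SUR=gu:
underlying: bz-livgu-de-vuk-a
1. f -> v, p -> b, s -> z, t -> d / V _ V: no change
2. f -> v, k -> g, s -> z, t -> d / V _ V: fires at position(s) 12: bzlivgudevuga
surface: bzlivgudevuga


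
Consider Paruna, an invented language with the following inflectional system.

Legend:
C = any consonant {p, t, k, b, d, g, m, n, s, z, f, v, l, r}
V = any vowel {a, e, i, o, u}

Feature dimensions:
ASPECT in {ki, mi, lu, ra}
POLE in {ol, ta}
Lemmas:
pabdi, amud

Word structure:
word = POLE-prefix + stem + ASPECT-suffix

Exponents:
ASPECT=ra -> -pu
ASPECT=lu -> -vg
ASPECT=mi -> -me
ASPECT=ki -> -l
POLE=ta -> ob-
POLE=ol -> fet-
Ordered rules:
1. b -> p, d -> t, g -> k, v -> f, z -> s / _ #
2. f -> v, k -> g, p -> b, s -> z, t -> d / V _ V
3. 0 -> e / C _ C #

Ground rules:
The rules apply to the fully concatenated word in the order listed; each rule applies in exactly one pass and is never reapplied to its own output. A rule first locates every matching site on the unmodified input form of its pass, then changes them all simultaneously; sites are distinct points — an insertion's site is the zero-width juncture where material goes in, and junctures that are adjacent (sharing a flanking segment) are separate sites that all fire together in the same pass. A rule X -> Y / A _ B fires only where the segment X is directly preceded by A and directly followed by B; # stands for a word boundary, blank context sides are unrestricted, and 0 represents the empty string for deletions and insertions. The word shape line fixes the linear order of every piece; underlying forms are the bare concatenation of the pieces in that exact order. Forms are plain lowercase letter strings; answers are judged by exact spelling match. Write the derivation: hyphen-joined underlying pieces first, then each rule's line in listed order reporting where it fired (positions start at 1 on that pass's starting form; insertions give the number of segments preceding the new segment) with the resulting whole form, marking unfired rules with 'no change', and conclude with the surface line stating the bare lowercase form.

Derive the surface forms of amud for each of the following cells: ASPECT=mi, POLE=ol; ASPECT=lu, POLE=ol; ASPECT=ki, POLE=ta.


cell ASPECT=mi, POLE=ol:
underlying: fet-amud-me
1. b -> p, d -> t, g -> k, v -> f, z -> s / _ #: no change
2. f -> v, k -> g, p -> b, s -> z, t -> d / V _ V: fires at position(s) 3: fedamudme
3. 0 -> e / C _ C #: no change
surface: fedamudme

cell ASPECT=lu, POLE=ol:
underlying: fet-amud-vg
1. b -> p, d -> t, g -> k, v -> f, z -> s / _ #: fires at position(s) 9: fetamudvk
2. f -> v, k -> g, p -> b, s -> z, t -> d / V _ V: fires at position(s) 3: fedamudvk
3. 0 -> e / C _ C #: inserts after position(s) 8: fedamudvek
surface: fedamudvek

cell ASPECT=ki, POLE=ta:
underlying: ob-amud-l
1. b -> p, d -> t, g -> k, v -> f, z -> s / _ #: no change
2. f -> v, k -> g, p -> b, s -> z, t -> d / V _ V: no change
3. 0 -> e / C _ C #: inserts after position(s) 6: obamudel
surface: obamudel


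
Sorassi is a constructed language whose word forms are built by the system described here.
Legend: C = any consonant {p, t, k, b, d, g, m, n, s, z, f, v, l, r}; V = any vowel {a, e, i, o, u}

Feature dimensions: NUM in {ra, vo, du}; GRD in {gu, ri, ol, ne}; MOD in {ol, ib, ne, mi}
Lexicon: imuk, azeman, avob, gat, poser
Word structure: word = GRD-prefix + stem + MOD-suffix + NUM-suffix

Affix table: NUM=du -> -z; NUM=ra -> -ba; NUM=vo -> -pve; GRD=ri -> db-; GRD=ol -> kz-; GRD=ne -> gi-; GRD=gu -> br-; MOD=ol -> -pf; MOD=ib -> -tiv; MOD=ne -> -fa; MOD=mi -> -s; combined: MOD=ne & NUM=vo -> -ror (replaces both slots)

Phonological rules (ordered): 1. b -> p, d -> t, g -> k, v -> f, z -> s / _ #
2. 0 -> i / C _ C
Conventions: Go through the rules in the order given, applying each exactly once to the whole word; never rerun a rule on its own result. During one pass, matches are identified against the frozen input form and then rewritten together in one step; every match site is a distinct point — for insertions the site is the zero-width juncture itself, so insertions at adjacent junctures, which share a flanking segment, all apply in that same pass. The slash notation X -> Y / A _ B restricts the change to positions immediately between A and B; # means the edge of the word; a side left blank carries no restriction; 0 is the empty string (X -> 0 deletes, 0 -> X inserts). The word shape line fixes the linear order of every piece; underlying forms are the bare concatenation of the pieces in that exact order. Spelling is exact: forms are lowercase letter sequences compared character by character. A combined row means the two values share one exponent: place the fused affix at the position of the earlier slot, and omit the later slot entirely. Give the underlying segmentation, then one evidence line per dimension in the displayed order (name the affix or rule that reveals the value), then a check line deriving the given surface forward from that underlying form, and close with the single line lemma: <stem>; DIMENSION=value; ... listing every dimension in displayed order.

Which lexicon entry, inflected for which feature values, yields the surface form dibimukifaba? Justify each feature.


underlying: db-imuk-fa-ba
NUM=ra - signalled by the affix -ba
GRD=ri - signalled by the affix db-
MOD=ne - signalled by the affix -fa
check: dbimukfaba -> dbimukfaba -> dibimukifaba
lemma: imuk; NUM=ra; GRD=ri; MOD=ne


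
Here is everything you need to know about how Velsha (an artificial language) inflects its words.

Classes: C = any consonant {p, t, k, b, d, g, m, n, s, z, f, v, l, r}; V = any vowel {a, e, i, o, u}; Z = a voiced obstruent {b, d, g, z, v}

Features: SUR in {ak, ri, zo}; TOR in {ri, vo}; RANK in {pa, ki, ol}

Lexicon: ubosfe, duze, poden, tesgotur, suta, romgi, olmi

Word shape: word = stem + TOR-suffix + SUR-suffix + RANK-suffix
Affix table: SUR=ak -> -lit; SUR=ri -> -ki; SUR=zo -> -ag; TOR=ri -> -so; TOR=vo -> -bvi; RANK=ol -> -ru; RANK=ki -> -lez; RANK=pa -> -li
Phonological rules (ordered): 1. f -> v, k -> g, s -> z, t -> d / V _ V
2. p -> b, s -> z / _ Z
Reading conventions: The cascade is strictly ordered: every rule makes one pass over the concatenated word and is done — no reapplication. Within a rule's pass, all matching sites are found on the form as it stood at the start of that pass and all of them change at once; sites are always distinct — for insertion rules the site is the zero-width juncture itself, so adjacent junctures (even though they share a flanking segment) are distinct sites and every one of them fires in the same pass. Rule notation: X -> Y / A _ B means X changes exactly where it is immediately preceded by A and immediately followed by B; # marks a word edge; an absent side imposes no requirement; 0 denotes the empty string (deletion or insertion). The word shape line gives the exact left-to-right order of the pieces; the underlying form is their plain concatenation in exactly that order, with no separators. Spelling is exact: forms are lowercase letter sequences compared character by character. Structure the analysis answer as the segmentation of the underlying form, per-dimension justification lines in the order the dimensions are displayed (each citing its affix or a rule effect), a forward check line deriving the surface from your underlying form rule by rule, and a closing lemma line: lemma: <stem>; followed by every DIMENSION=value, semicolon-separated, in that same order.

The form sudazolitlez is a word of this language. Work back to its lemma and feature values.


underlying: suta-so-lit-lez
SUR=ak - signalled by the affix -lit
TOR=ri - signalled by the affix -so
RANK=ki - signalled by the affix -lez
check: sutasolitlez -> sudazolitlez -> sudazolitlez
lemma: suta; SUR=ak; TOR=ri; RANK=ki


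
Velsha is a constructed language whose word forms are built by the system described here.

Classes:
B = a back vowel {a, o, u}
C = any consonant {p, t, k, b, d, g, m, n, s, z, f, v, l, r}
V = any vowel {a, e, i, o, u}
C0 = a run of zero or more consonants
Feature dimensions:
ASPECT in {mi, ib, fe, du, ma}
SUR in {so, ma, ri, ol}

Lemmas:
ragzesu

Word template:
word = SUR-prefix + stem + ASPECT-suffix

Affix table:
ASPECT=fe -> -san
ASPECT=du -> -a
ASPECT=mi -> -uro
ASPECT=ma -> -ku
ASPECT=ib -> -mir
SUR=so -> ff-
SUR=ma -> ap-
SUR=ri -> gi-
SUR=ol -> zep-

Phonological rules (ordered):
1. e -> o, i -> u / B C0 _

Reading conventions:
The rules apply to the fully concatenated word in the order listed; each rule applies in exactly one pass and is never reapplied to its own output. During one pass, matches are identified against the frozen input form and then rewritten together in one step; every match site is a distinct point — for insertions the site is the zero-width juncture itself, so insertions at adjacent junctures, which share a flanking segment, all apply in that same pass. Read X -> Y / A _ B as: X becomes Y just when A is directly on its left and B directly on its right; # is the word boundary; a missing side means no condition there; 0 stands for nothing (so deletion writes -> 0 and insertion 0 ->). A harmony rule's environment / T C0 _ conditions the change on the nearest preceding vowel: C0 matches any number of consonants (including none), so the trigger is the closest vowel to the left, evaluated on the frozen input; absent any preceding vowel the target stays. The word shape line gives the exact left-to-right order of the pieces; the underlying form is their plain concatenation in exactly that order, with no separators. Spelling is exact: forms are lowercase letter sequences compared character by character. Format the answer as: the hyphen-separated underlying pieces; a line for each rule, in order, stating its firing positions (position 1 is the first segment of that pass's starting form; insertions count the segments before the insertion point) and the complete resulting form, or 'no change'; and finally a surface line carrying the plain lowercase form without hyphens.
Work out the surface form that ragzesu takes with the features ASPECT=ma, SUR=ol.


underlying: zep-ragzesu-ku
1. e -> o, i -> u / B C0 _: fires at position(s) 8: zepragzosuku
surface: zepragzosuku


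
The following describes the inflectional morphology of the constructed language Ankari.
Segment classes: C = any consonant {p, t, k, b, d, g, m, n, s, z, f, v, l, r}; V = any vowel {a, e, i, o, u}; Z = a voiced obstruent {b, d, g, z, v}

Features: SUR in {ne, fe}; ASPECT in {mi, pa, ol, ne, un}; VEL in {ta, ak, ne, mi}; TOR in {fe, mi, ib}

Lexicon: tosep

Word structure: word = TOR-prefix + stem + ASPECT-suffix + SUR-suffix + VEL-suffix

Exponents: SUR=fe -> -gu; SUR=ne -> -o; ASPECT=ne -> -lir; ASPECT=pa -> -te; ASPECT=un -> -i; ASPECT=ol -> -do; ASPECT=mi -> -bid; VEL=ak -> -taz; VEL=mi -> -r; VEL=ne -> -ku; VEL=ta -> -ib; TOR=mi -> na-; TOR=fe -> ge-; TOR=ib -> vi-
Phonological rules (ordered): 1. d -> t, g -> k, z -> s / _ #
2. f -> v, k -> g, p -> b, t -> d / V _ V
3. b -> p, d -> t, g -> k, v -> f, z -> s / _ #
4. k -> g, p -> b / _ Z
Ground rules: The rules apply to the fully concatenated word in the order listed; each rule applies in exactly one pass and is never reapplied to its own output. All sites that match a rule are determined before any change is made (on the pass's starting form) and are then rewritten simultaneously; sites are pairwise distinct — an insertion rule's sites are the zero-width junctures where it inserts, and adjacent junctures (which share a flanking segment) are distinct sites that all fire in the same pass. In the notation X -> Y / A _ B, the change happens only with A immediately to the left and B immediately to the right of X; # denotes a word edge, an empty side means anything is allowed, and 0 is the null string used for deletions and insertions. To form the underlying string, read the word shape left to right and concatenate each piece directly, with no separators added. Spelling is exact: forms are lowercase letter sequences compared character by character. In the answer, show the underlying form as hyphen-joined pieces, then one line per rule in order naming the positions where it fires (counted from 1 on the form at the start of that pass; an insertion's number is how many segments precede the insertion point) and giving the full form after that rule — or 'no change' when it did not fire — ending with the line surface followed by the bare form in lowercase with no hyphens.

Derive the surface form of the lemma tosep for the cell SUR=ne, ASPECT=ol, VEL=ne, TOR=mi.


underlying: na-tosep-do-o-ku
1. d -> t, g -> k, z -> s / _ #: no change
2. f -> v, k -> g, p -> b, t -> d / V _ V: fires at position(s) 3, 11: nadosepdoogu
3. b -> p, d -> t, g -> k, v -> f, z -> s / _ #: no change
4. k -> g, p -> b / _ Z: fires at position(s) 7: nadosebdoogu
surface: nadosebdoogu


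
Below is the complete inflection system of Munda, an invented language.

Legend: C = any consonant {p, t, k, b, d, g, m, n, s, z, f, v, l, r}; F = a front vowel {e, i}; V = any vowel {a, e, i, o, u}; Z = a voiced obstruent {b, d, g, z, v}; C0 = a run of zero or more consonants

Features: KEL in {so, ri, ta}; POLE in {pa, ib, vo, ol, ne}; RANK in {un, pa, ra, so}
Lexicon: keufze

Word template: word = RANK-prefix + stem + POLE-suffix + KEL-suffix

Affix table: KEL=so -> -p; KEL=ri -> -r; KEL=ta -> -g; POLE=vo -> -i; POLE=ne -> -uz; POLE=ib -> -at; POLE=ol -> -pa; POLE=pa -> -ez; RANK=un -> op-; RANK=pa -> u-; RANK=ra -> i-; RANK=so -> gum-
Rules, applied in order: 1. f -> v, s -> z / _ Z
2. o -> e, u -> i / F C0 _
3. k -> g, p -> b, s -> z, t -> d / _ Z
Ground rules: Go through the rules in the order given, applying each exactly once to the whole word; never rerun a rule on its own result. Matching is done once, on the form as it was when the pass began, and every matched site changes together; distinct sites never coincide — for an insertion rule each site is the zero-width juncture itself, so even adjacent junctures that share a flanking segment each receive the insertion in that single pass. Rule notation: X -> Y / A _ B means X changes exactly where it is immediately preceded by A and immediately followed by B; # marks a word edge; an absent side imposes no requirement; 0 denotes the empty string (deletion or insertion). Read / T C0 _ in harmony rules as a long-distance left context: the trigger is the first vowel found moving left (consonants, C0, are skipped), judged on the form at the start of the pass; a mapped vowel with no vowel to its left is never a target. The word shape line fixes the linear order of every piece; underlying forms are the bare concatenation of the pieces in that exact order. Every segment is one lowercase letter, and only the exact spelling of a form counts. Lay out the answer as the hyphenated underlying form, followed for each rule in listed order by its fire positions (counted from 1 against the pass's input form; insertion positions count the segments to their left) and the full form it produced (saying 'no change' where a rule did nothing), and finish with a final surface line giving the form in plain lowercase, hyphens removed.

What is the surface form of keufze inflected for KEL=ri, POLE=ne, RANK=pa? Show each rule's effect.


underlying: u-keufze-uz-r
1. f -> v, s -> z / _ Z: fires at position(s) 5: ukeuvzeuzr
2. o -> e, u -> i / F C0 _: fires at position(s) 4, 8: ukeivzeizr
3. k -> g, p -> b, s -> z, t -> d / _ Z: no change
surface: ukeivzeizr


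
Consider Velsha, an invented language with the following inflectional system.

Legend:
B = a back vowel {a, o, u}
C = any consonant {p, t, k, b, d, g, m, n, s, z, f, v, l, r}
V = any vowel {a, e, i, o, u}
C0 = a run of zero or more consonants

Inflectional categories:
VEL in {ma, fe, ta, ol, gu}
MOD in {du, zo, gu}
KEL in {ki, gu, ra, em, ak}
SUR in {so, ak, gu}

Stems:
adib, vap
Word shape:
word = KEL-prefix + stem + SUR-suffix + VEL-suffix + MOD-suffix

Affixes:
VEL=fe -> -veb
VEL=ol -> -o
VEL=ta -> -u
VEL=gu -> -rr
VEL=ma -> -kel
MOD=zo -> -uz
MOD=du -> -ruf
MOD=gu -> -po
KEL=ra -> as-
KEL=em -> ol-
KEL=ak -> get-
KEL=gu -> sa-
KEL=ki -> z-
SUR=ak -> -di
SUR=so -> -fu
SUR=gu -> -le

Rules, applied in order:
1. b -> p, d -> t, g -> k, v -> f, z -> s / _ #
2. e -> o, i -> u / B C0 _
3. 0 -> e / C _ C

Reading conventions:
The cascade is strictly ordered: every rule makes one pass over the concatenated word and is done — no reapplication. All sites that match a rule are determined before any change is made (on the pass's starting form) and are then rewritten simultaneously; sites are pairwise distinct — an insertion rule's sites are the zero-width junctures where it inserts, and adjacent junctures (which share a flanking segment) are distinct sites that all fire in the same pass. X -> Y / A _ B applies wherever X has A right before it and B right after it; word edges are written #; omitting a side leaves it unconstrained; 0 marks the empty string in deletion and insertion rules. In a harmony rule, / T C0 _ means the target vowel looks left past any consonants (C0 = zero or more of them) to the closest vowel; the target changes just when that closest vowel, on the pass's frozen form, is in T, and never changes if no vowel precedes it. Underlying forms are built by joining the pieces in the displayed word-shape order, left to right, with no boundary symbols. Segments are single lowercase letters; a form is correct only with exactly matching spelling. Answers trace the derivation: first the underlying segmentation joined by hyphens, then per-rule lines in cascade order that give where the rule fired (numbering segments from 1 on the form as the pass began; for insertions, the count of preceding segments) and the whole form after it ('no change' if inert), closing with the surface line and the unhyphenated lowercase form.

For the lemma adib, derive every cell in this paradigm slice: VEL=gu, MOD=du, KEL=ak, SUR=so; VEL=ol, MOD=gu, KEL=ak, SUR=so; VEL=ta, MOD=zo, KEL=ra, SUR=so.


cell VEL=gu, MOD=du, KEL=ak, SUR=so:
underlying: get-adib-fu-rr-ruf
1. b -> p, d -> t, g -> k, v -> f, z -> s / _ #: no change
2. e -> o, i -> u / B C0 _: fires at position(s) 6: getadubfurrruf
3. 0 -> e / C _ C: inserts after position(s) 7, 10, 11: getadubefurereruf
surface: getadubefurereruf

cell VEL=ol, MOD=gu, KEL=ak, SUR=so:
underlying: get-adib-fu-o-po
1. b -> p, d -> t, g -> k, v -> f, z -> s / _ #: no change
2. e -> o, i -> u / B C0 _: fires at position(s) 6: getadubfuopo
3. 0 -> e / C _ C: inserts after position(s) 7: getadubefuopo
surface: getadubefuopo

cell VEL=ta, MOD=zo, KEL=ra, SUR=so:
underlying: as-adib-fu-u-uz
1. b -> p, d -> t, g -> k, v -> f, z -> s / _ #: fires at position(s) 11: asadibfuuus
2. e -> o, i -> u / B C0 _: fires at position(s) 5: asadubfuuus
3. 0 -> e / C _ C: inserts after position(s) 6: asadubefuuus
surface: asadubefuuus


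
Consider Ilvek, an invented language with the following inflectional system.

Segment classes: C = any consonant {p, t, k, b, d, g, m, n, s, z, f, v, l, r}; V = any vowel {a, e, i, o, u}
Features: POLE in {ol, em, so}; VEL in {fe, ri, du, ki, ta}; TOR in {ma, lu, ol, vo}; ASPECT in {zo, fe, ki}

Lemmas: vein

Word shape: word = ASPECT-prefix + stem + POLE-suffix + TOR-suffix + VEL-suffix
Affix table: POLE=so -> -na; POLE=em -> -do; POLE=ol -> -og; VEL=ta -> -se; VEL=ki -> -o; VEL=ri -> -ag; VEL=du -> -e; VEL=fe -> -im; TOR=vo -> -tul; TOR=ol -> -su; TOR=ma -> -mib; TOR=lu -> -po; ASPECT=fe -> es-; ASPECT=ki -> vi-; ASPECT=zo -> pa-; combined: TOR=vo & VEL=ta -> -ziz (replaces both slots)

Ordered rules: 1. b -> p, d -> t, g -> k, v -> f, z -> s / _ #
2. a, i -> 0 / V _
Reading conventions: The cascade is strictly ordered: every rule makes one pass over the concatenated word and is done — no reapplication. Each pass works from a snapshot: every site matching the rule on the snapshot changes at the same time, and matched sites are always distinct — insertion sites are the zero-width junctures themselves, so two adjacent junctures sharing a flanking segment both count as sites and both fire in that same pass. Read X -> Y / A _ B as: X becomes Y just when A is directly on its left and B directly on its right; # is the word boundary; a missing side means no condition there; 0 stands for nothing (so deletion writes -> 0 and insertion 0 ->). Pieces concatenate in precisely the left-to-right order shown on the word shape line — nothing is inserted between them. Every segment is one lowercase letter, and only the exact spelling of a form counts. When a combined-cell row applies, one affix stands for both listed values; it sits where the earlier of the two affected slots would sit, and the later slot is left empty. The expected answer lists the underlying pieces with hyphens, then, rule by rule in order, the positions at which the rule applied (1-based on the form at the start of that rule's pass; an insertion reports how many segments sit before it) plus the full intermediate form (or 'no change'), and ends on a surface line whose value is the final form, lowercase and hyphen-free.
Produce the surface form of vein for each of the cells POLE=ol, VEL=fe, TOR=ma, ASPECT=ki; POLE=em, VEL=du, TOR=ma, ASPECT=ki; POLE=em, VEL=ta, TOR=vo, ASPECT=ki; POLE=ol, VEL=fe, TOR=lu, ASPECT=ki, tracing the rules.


cell POLE=ol, VEL=fe, TOR=ma, ASPECT=ki:
underlying: vi-vein-og-mib-im
1. b -> p, d -> t, g -> k, v -> f, z -> s / _ #: no change
2. a, i -> 0 / V _: fires at position(s) 5: vivenogmibim
surface: vivenogmibim

cell POLE=em, VEL=du, TOR=ma, ASPECT=ki:
underlying: vi-vein-do-mib-e
1. b -> p, d -> t, g -> k, v -> f, z -> s / _ #: no change
2. a, i -> 0 / V _: fires at position(s) 5: vivendomibe
surface: vivendomibe

cell POLE=em, VEL=ta, TOR=vo, ASPECT=ki:
underlying: vi-vein-do-ziz
1. b -> p, d -> t, g -> k, v -> f, z -> s / _ #: fires at position(s) 11: viveindozis
2. a, i -> 0 / V _: fires at position(s) 5: vivendozis
surface: vivendozis

cell POLE=ol, VEL=fe, TOR=lu, ASPECT=ki:
underlying: vi-vein-og-po-im
1. b -> p, d -> t, g -> k, v -> f, z -> s / _ #: no change
2. a, i -> 0 / V _: fires at position(s) 5, 11: vivenogpom
surface: vivenogpom


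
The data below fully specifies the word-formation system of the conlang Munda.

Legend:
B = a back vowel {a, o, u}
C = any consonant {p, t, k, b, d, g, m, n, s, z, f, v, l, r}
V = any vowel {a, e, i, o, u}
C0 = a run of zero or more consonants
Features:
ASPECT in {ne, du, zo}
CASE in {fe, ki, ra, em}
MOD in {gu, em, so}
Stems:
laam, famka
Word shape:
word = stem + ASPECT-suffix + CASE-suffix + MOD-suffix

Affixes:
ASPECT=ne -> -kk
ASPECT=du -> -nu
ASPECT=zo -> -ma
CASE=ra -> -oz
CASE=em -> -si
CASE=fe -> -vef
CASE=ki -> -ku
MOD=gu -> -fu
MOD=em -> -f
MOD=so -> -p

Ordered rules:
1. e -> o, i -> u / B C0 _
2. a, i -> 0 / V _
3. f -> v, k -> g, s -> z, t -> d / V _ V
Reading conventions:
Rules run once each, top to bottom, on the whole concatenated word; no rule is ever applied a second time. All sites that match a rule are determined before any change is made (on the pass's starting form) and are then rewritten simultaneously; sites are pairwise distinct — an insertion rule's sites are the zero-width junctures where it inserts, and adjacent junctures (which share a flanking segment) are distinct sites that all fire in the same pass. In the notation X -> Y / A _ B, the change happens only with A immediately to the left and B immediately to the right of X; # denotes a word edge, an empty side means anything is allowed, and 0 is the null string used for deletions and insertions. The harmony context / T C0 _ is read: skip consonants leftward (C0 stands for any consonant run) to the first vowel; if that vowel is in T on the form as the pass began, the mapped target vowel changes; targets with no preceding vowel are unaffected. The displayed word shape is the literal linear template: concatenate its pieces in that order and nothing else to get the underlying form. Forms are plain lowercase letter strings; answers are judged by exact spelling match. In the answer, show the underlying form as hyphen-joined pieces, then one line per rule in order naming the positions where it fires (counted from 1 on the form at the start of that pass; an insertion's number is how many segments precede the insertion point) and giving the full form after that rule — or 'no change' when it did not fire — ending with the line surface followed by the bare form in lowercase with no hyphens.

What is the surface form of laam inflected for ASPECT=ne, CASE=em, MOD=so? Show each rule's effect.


underlying: laam-kk-si-p
1. e -> o, i -> u / B C0 _: fires at position(s) 8: laamkksup
2. a, i -> 0 / V _: fires at position(s) 3: lamkksup
3. f -> v, k -> g, s -> z, t -> d / V _ V: no change
surface: lamkksup


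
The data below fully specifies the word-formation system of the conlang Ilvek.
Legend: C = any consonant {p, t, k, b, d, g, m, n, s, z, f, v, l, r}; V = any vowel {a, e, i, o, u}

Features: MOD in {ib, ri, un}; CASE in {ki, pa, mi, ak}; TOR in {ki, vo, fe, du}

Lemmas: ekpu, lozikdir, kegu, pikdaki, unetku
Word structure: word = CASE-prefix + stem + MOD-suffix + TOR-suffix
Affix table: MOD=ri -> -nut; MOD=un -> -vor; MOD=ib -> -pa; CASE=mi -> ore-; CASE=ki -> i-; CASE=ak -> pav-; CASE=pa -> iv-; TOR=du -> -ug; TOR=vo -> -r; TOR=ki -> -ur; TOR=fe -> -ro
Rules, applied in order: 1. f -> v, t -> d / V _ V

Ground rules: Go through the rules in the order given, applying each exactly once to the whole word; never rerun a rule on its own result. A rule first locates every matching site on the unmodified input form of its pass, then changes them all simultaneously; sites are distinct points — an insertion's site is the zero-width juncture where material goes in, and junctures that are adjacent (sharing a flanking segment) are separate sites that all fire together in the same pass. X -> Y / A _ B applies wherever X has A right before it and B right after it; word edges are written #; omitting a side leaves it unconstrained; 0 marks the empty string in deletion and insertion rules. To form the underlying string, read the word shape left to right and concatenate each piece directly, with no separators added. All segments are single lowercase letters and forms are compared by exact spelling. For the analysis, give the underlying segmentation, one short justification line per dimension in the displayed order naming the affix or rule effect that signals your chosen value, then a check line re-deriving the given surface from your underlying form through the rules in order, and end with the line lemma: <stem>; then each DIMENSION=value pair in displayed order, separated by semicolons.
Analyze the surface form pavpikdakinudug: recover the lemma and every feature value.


underlying: pav-pikdaki-nut-ug
MOD=ri - signalled by the affix -nut
CASE=ak - signalled by the affix pav-
TOR=du - signalled by the affix -ug
check: pavpikdakinutug -> pavpikdakinudug
lemma: pikdaki; MOD=ri; CASE=ak; TOR=du


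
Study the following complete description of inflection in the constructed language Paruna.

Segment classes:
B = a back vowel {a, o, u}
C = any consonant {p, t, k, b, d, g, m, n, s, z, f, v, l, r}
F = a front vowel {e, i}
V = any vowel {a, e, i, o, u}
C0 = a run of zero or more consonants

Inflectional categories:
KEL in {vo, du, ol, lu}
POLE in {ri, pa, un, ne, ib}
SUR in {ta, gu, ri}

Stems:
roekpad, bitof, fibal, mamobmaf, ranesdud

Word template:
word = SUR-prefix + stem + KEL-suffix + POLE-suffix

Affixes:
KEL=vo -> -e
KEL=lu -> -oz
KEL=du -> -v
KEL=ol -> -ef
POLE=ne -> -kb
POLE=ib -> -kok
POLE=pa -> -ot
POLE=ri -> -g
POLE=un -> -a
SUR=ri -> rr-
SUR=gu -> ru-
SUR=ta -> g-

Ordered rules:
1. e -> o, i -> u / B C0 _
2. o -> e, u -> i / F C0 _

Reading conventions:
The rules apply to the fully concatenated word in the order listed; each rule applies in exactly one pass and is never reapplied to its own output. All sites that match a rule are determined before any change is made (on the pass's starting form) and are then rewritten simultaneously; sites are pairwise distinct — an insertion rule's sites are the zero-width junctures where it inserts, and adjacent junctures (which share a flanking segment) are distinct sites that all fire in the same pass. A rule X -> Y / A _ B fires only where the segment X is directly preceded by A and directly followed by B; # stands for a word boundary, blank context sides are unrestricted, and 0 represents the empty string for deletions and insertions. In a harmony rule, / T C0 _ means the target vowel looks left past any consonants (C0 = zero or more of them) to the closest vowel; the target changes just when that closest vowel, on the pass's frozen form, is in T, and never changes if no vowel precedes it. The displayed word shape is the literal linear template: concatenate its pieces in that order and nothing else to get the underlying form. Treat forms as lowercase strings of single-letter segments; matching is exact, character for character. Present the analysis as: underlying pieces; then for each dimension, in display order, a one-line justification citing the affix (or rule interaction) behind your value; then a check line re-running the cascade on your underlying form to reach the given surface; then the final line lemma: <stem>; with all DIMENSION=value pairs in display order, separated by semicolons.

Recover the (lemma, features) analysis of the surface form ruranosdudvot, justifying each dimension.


underlying: ru-ranesdud-v-ot
KEL=du - signalled by the affix -v
POLE=pa - signalled by the affix -ot
SUR=gu - signalled by the affix ru-
check: ruranesdudvot -> ruranosdudvot -> ruranosdudvot
lemma: ranesdud; KEL=du; POLE=pa; SUR=gu


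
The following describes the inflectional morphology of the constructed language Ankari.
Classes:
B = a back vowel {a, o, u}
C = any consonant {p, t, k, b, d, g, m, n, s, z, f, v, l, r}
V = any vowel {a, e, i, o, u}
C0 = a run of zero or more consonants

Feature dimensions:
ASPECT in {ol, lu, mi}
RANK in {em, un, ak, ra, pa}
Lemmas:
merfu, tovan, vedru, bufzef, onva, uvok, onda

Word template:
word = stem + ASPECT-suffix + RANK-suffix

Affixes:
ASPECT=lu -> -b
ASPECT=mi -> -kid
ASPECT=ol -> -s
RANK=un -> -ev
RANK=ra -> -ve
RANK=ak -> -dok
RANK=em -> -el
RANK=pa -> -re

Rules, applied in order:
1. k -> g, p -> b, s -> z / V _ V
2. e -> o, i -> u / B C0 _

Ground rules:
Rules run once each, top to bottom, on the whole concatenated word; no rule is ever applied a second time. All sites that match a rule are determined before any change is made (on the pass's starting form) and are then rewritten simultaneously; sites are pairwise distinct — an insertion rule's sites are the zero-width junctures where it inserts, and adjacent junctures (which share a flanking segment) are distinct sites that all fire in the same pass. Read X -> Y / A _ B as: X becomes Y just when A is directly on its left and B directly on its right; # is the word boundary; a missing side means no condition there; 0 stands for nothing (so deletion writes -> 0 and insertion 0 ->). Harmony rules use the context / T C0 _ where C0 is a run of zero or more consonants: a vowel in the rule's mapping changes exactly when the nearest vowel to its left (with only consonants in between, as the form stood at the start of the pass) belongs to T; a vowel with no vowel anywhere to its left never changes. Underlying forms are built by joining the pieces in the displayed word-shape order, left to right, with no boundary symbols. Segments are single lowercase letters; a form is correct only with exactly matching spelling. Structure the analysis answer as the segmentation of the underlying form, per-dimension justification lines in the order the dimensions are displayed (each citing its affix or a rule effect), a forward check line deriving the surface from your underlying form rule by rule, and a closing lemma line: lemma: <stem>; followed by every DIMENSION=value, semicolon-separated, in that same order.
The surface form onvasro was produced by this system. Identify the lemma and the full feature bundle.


underlying: onva-s-re
ASPECT=ol - signalled by the affix -s
RANK=pa - signalled by the affix -re
check: onvasre -> onvasre -> onvasro
lemma: onva; ASPECT=ol; RANK=pa
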